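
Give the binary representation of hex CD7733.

Convert each hex digit to 4 bits:
  C = 1100
  D = 1101
  7 = 0111
  7 = 0111
  3 = 0011
  3 = 0011
Concatenate: 110011010111011100110011



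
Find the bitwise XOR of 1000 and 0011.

XOR: 1 when bits differ
  1000
^ 0011
------
  1011
Decimal: 8 ^ 3 = 11



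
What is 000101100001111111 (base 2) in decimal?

Sum of powers of 2 for each 1-bit:
2^0 + 2^1 + 2^2 + 2^3 + 2^4 + 2^5 + 2^6 + 2^11 + 2^12 + 2^14
= 1 + 2 + 4 + 8 + 16 + 32 + 64 + 2048 + 4096 + 16384
= 22655



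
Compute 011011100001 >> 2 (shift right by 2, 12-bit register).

Original: 011011100001 (decimal 1761)
Shift right by 2 positions
Drop the 2 low bits; fill with zeros on the left
Result: 000110111000 (decimal 440)
Equivalent: 1761 >> 2 = 1761 ÷ 2^2 = 440



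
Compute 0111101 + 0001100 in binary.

Add column by column from the right: bit + bit + carry-in; write the sum mod 2, carry 1 when the sum is 2 or 3.
carry:  1111000
        0111101
+       0001100
---------------
       01001001
(the carry out of the leftmost column, 0, becomes the leading bit)
Decimal check:
  0111101 = 32 + 16 + 8 + 4 + 1 = 61
  0001100 = 8 + 4 = 12
  61 + 12 = 73, and 01001001 = 64 + 8 + 1 = 73 ✓



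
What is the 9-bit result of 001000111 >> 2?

Original: 001000111 (decimal 71)
Shift right by 2 positions
Drop the 2 low bits; fill with zeros on the left
Result: 000010001 (decimal 17)
Equivalent: 71 >> 2 = 71 ÷ 2^2 = 17



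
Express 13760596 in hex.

Using repeated division by 16 (digits 10–15 are A–F):
13760596 ÷ 16 = 860037 remainder 4
860037 ÷ 16 = 53752 remainder 5
53752 ÷ 16 = 3359 remainder 8
3359 ÷ 16 = 209 remainder 15 (F)
209 ÷ 16 = 13 remainder 1
13 ÷ 16 = 0 remainder 13 (D)
Reading remainders bottom to top: D1F854



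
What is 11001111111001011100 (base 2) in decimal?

Sum of powers of 2 for each 1-bit:
2^2 + 2^3 + 2^4 + 2^6 + 2^9 + 2^10 + 2^11 + 2^12 + 2^13 + 2^14 + 2^15 + 2^18 + 2^19
= 4 + 8 + 16 + 64 + 512 + 1024 + 2048 + 4096 + 8192 + 16384 + 32768 + 262144 + 524288
= 851548



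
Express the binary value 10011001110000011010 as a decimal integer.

Sum of powers of 2 for each 1-bit:
2^1 + 2^3 + 2^4 + 2^10 + 2^11 + 2^12 + 2^15 + 2^16 + 2^19
= 2 + 8 + 16 + 1024 + 2048 + 4096 + 32768 + 65536 + 524288
= 629786



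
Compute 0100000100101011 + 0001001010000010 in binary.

Add column by column from the right: bit + bit + carry-in; write the sum mod 2, carry 1 when the sum is 2 or 3.
carry:  0000000000000100
        0100000100101011
+       0001001010000010
------------------------
       00101001110101101
(the carry out of the leftmost column, 0, becomes the leading bit)
Decimal check:
  0100000100101011 = 16384 + 256 + 32 + 8 + 2 + 1 = 16683
  0001001010000010 = 4096 + 512 + 128 + 2 = 4738
  16683 + 4738 = 21421, and 00101001110101101 = 16384 + 4096 + 512 + 256 + 128 + 32 + 8 + 4 + 1 = 21421 ✓



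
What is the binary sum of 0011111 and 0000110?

Add column by column from the right: bit + bit + carry-in; write the sum mod 2, carry 1 when the sum is 2 or 3.
carry:  0111100
        0011111
+       0000110
---------------
       00100101
(the carry out of the leftmost column, 0, becomes the leading bit)
Decimal check:
  0011111 = 16 + 8 + 4 + 2 + 1 = 31
  0000110 = 4 + 2 = 6
  31 + 6 = 37, and 00100101 = 32 + 4 + 1 = 37 ✓



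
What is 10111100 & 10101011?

AND: 1 only when both bits are 1
  10111100
& 10101011
----------
  10101000
Decimal: 188 & 171 = 168



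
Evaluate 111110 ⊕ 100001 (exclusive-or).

XOR: 1 when bits differ
  111110
^ 100001
--------
  011111
Decimal: 62 ^ 33 = 31



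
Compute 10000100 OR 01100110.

OR: 1 when either bit is 1
  10000100
| 01100110
----------
  11100110
Decimal: 132 | 102 = 230



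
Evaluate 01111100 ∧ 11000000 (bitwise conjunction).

AND: 1 only when both bits are 1
  01111100
& 11000000
----------
  01000000
Decimal: 124 & 192 = 64



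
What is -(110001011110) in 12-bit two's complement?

Original (sign bit 1, negative): 110001011110
Step 1 - Invert all bits: 001110100001
Step 2 - Add 1: 001110100010
Verification: 110001011110 + 001110100010 = 1000000000000; discarding the end carry (carry out of the top bit) leaves the 12-bit value 000000000000, as required for x + (-x)



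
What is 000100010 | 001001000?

OR: 1 when either bit is 1
  000100010
| 001001000
-----------
  001101010
Decimal: 34 | 72 = 106



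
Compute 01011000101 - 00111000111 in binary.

Method 1 - Direct subtraction (column by column from the right: bit − bit − borrow-in; if negative, add 2 and borrow 1 from the next column):
borrow: 01111111100
        01011000101
-       00111000111
-------------------
        00011111110

Method 2 - Add two's complement:
Two's complement of 00111000111: invert → 11000111000, add 1 → 11000111001
  01011000101
+ 11000111001
-------------
 100011111110  (end carry out of the top bit = 1)
Discarding the end carry: 00011111110
Decimal check:
  01011000101 = 512 + 128 + 64 + 4 + 1 = 709
  00111000111 = 256 + 128 + 64 + 4 + 2 + 1 = 455
  709 - 455 = 254, and 00011111110 = 128 + 64 + 32 + 16 + 8 + 4 + 2 = 254 ✓



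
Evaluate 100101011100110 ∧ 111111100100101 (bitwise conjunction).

AND: 1 only when both bits are 1
  100101011100110
& 111111100100101
-----------------
  100101000100100
Decimal: 19174 & 32549 = 18980



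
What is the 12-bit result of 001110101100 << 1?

Original: 001110101100 (decimal 940)
Shift left by 1 position
Append 1 zero on the right
Result: 011101011000 (decimal 1880)
Equivalent: 940 << 1 = 940 × 2^1 = 1880



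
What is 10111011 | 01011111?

OR: 1 when either bit is 1
  10111011
| 01011111
----------
  11111111
Decimal: 187 | 95 = 255



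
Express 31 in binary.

Using repeated division by 2:
31 ÷ 2 = 15 remainder 1
15 ÷ 2 = 7 remainder 1
7 ÷ 2 = 3 remainder 1
3 ÷ 2 = 1 remainder 1
1 ÷ 2 = 0 remainder 1
Reading remainders bottom to top: 11111



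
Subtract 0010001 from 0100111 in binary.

Method 1 - Direct subtraction (column by column from the right: bit − bit − borrow-in; if negative, add 2 and borrow 1 from the next column):
borrow: 0100000
        0100111
-       0010001
---------------
        0010110

Method 2 - Add two's complement:
Two's complement of 0010001: invert → 1101110, add 1 → 1101111
  0100111
+ 1101111
---------
 10010110  (end carry out of the top bit = 1)
Discarding the end carry: 0010110
Decimal check:
  0100111 = 32 + 4 + 2 + 1 = 39
  0010001 = 16 + 1 = 17
  39 - 17 = 22, and 0010110 = 16 + 4 + 2 = 22 ✓



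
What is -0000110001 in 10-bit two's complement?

Original: 0000110001
Step 1 - Invert all bits: 1111001110
Step 2 - Add 1: 1111001111
Verification: 0000110001 + 1111001111 = 10000000000; discarding the end carry (carry out of the top bit) leaves the 10-bit value 0000000000, as required for x + (-x)



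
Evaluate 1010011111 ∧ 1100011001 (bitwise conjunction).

AND: 1 only when both bits are 1
  1010011111
& 1100011001
------------
  1000011001
Decimal: 671 & 793 = 537



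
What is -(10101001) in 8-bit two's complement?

Original (sign bit 1, negative): 10101001
Step 1 - Invert all bits: 01010110
Step 2 - Add 1: 01010111
Verification: 10101001 + 01010111 = 100000000; discarding the end carry (carry out of the top bit) leaves the 8-bit value 00000000, as required for x + (-x)



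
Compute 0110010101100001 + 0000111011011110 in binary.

Add column by column from the right: bit + bit + carry-in; write the sum mod 2, carry 1 when the sum is 2 or 3.
carry:  0001111110000000
        0110010101100001
+       0000111011011110
------------------------
       00111010000111111
(the carry out of the leftmost column, 0, becomes the leading bit)
Decimal check:
  0110010101100001 = 16384 + 8192 + 1024 + 256 + 64 + 32 + 1 = 25953
  0000111011011110 = 2048 + 1024 + 512 + 128 + 64 + 16 + 8 + 4 + 2 = 3806
  25953 + 3806 = 29759, and 00111010000111111 = 16384 + 8192 + 4096 + 1024 + 32 + 16 + 8 + 4 + 2 + 1 = 29759 ✓



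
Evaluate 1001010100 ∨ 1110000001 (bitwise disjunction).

OR: 1 when either bit is 1
  1001010100
| 1110000001
------------
  1111010101
Decimal: 596 | 897 = 981



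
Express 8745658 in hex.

Using repeated division by 16 (digits 10–15 are A–F):
8745658 ÷ 16 = 546603 remainder 10 (A)
546603 ÷ 16 = 34162 remainder 11 (B)
34162 ÷ 16 = 2135 remainder 2
2135 ÷ 16 = 133 remainder 7
133 ÷ 16 = 8 remainder 5
8 ÷ 16 = 0 remainder 8
Reading remainders bottom to top: 8572BA



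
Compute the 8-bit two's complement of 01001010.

Original: 01001010
Step 1 - Invert all bits: 10110101
Step 2 - Add 1: 10110110
Verification: 01001010 + 10110110 = 100000000; discarding the end carry (carry out of the top bit) leaves the 8-bit value 00000000, as required for x + (-x)



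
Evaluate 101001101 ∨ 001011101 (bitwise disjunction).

OR: 1 when either bit is 1
  101001101
| 001011101
-----------
  101011101
Decimal: 333 | 93 = 349



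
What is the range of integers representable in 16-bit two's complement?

For 16-bit two's complement:
Minimum: -2^15 = -32768
Maximum: 2^15 - 1 = 32767



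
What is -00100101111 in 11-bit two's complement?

Original: 00100101111
Step 1 - Invert all bits: 11011010000
Step 2 - Add 1: 11011010001
Verification: 00100101111 + 11011010001 = 100000000000; discarding the end carry (carry out of the top bit) leaves the 11-bit value 00000000000, as required for x + (-x)



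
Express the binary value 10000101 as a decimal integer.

Sum of powers of 2 for each 1-bit:
2^0 + 2^2 + 2^7
= 1 + 4 + 128
= 133



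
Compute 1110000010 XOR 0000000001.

XOR: 1 when bits differ
  1110000010
^ 0000000001
------------
  1110000011
Decimal: 898 ^ 1 = 899



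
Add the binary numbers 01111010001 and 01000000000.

Add column by column from the right: bit + bit + carry-in; write the sum mod 2, carry 1 when the sum is 2 or 3.
carry:  10000000000
        01111010001
+       01000000000
-------------------
       010111010001
(the carry out of the leftmost column, 0, becomes the leading bit)
Decimal check:
  01111010001 = 512 + 256 + 128 + 64 + 16 + 1 = 977
  01000000000 = 512
  977 + 512 = 1489, and 010111010001 = 1024 + 256 + 128 + 64 + 16 + 1 = 1489 ✓



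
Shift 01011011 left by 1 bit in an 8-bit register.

Original: 01011011 (decimal 91)
Shift left by 1 position
Append 1 zero on the right
Result: 10110110 (decimal 182)
Equivalent: 91 << 1 = 91 × 2^1 = 182



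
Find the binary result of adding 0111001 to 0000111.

Add column by column from the right: bit + bit + carry-in; write the sum mod 2, carry 1 when the sum is 2 or 3.
carry:  1111110
        0111001
+       0000111
---------------
       01000000
(the carry out of the leftmost column, 0, becomes the leading bit)
Decimal check:
  0111001 = 32 + 16 + 8 + 1 = 57
  0000111 = 4 + 2 + 1 = 7
  57 + 7 = 64, and 01000000 = 64 ✓



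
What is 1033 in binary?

Using repeated division by 2:
1033 ÷ 2 = 516 remainder 1
516 ÷ 2 = 258 remainder 0
258 ÷ 2 = 129 remainder 0
129 ÷ 2 = 64 remainder 1
64 ÷ 2 = 32 remainder 0
32 ÷ 2 = 16 remainder 0
16 ÷ 2 = 8 remainder 0
8 ÷ 2 = 4 remainder 0
4 ÷ 2 = 2 remainder 0
2 ÷ 2 = 1 remainder 0
1 ÷ 2 = 0 remainder 1
Reading remainders bottom to top: 10000001001



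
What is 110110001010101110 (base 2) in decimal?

Sum of powers of 2 for each 1-bit:
2^1 + 2^2 + 2^3 + 2^5 + 2^7 + 2^9 + 2^13 + 2^14 + 2^16 + 2^17
= 2 + 4 + 8 + 32 + 128 + 512 + 8192 + 16384 + 65536 + 131072
= 221870



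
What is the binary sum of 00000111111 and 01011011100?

Add column by column from the right: bit + bit + carry-in; write the sum mod 2, carry 1 when the sum is 2 or 3.
carry:  00111111000
        00000111111
+       01011011100
-------------------
       001100011011
(the carry out of the leftmost column, 0, becomes the leading bit)
Decimal check:
  00000111111 = 32 + 16 + 8 + 4 + 2 + 1 = 63
  01011011100 = 512 + 128 + 64 + 16 + 8 + 4 = 732
  63 + 732 = 795, and 001100011011 = 512 + 256 + 16 + 8 + 2 + 1 = 795 ✓



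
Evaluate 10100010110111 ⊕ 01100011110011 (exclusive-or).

XOR: 1 when bits differ
  10100010110111
^ 01100011110011
----------------
  11000001000100
Decimal: 10423 ^ 6387 = 12356



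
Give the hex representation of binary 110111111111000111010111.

Group into 4-bit nibbles from right:
  1101 = D
  1111 = F
  1111 = F
  0001 = 1
  1101 = D
  0111 = 7
Result: DFF1D7



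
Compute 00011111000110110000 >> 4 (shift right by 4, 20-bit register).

Original: 00011111000110110000 (decimal 127408)
Shift right by 4 positions
Drop the 4 low bits; fill with zeros on the left
Result: 00000001111100011011 (decimal 7963)
Equivalent: 127408 >> 4 = 127408 ÷ 2^4 = 7963



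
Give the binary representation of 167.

Using repeated division by 2:
167 ÷ 2 = 83 remainder 1
83 ÷ 2 = 41 remainder 1
41 ÷ 2 = 20 remainder 1
20 ÷ 2 = 10 remainder 0
10 ÷ 2 = 5 remainder 0
5 ÷ 2 = 2 remainder 1
2 ÷ 2 = 1 remainder 0
1 ÷ 2 = 0 remainder 1
Reading remainders bottom to top: 10100111



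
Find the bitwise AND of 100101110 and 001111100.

AND: 1 only when both bits are 1
  100101110
& 001111100
-----------
  000101100
Decimal: 302 & 124 = 44



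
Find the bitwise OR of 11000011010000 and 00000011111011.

OR: 1 when either bit is 1
  11000011010000
| 00000011111011
----------------
  11000011111011
Decimal: 12496 | 251 = 12539



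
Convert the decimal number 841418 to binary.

Using repeated division by 2:
841418 ÷ 2 = 420709 remainder 0
420709 ÷ 2 = 210354 remainder 1
210354 ÷ 2 = 105177 remainder 0
105177 ÷ 2 = 52588 remainder 1
52588 ÷ 2 = 26294 remainder 0
26294 ÷ 2 = 13147 remainder 0
13147 ÷ 2 = 6573 remainder 1
6573 ÷ 2 = 3286 remainder 1
3286 ÷ 2 = 1643 remainder 0
1643 ÷ 2 = 821 remainder 1
821 ÷ 2 = 410 remainder 1
410 ÷ 2 = 205 remainder 0
205 ÷ 2 = 102 remainder 1
102 ÷ 2 = 51 remainder 0
51 ÷ 2 = 25 remainder 1
25 ÷ 2 = 12 remainder 1
12 ÷ 2 = 6 remainder 0
6 ÷ 2 = 3 remainder 0
3 ÷ 2 = 1 remainder 1
1 ÷ 2 = 0 remainder 1
Reading remainders bottom to top: 11001101011011001010



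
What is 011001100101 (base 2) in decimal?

Sum of powers of 2 for each 1-bit:
2^0 + 2^2 + 2^5 + 2^6 + 2^9 + 2^10
= 1 + 4 + 32 + 64 + 512 + 1024
= 1637



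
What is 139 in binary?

Using repeated division by 2:
139 ÷ 2 = 69 remainder 1
69 ÷ 2 = 34 remainder 1
34 ÷ 2 = 17 remainder 0
17 ÷ 2 = 8 remainder 1
8 ÷ 2 = 4 remainder 0
4 ÷ 2 = 2 remainder 0
2 ÷ 2 = 1 remainder 0
1 ÷ 2 = 0 remainder 1
Reading remainders bottom to top: 10001011



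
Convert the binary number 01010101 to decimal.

Sum of powers of 2 for each 1-bit:
2^0 + 2^2 + 2^4 + 2^6
= 1 + 4 + 16 + 64
= 85



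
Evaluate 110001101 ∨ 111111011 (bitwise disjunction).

OR: 1 when either bit is 1
  110001101
| 111111011
-----------
  111111111
Decimal: 397 | 507 = 511



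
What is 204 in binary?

Using repeated division by 2:
204 ÷ 2 = 102 remainder 0
102 ÷ 2 = 51 remainder 0
51 ÷ 2 = 25 remainder 1
25 ÷ 2 = 12 remainder 1
12 ÷ 2 = 6 remainder 0
6 ÷ 2 = 3 remainder 0
3 ÷ 2 = 1 remainder 1
1 ÷ 2 = 0 remainder 1
Reading remainders bottom to top: 11001100



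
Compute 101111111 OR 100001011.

OR: 1 when either bit is 1
  101111111
| 100001011
-----------
  101111111
Decimal: 383 | 267 = 383



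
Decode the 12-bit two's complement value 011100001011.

Binary: 011100001011
Sign bit: 0 (non-negative)
Read directly as an unsigned value:
011100001011 = 1024 + 512 + 256 + 8 + 2 + 1 = 1803
Value: 1803



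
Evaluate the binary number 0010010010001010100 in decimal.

Sum of powers of 2 for each 1-bit:
2^2 + 2^4 + 2^6 + 2^10 + 2^13 + 2^16
= 4 + 16 + 64 + 1024 + 8192 + 65536
= 74836



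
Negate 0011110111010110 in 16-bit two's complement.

Original: 0011110111010110
Step 1 - Invert all bits: 1100001000101001
Step 2 - Add 1: 1100001000101010
Verification: 0011110111010110 + 1100001000101010 = 10000000000000000; discarding the end carry (carry out of the top bit) leaves the 16-bit value 0000000000000000, as required for x + (-x)



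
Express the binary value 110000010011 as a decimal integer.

Sum of powers of 2 for each 1-bit:
2^0 + 2^1 + 2^4 + 2^10 + 2^11
= 1 + 2 + 16 + 1024 + 2048
= 3091



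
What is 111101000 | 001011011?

OR: 1 when either bit is 1
  111101000
| 001011011
-----------
  111111011
Decimal: 488 | 91 = 507



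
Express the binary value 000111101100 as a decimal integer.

Sum of powers of 2 for each 1-bit:
2^2 + 2^3 + 2^5 + 2^6 + 2^7 + 2^8
= 4 + 8 + 32 + 64 + 128 + 256
= 492



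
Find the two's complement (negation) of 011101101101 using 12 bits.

Original: 011101101101
Step 1 - Invert all bits: 100010010010
Step 2 - Add 1: 100010010011
Verification: 011101101101 + 100010010011 = 1000000000000; discarding the end carry (carry out of the top bit) leaves the 12-bit value 000000000000, as required for x + (-x)



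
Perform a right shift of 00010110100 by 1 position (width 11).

Original: 00010110100 (decimal 180)
Shift right by 1 position
Drop the 1 low bit; fill with zero on the left
Result: 00001011010 (decimal 90)
Equivalent: 180 >> 1 = 180 ÷ 2^1 = 90



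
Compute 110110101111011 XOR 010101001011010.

XOR: 1 when bits differ
  110110101111011
^ 010101001011010
-----------------
  100011100100001
Decimal: 28027 ^ 10842 = 18209



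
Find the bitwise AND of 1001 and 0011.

AND: 1 only when both bits are 1
  1001
& 0011
------
  0001
Decimal: 9 & 3 = 1



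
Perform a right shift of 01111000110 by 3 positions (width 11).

Original: 01111000110 (decimal 966)
Shift right by 3 positions
Drop the 3 low bits; fill with zeros on the left
Result: 00001111000 (decimal 120)
Equivalent: 966 >> 3 = 966 ÷ 2^3 = 120



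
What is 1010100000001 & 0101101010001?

AND: 1 only when both bits are 1
  1010100000001
& 0101101010001
---------------
  0000100000001
Decimal: 5377 & 2897 = 257



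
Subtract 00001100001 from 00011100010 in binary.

Method 1 - Direct subtraction (column by column from the right: bit − bit − borrow-in; if negative, add 2 and borrow 1 from the next column):
borrow: 00000000010
        00011100010
-       00001100001
-------------------
        00010000001

Method 2 - Add two's complement:
Two's complement of 00001100001: invert → 11110011110, add 1 → 11110011111
  00011100010
+ 11110011111
-------------
 100010000001  (end carry out of the top bit = 1)
Discarding the end carry: 00010000001
Decimal check:
  00011100010 = 128 + 64 + 32 + 2 = 226
  00001100001 = 64 + 32 + 1 = 97
  226 - 97 = 129, and 00010000001 = 128 + 1 = 129 ✓



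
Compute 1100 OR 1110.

OR: 1 when either bit is 1
  1100
| 1110
------
  1110
Decimal: 12 | 14 = 14



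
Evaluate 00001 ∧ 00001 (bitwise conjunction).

AND: 1 only when both bits are 1
  00001
& 00001
-------
  00001
Decimal: 1 & 1 = 1



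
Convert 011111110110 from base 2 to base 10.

Sum of powers of 2 for each 1-bit:
2^1 + 2^2 + 2^4 + 2^5 + 2^6 + 2^7 + 2^8 + 2^9 + 2^10
= 2 + 4 + 16 + 32 + 64 + 128 + 256 + 512 + 1024
= 2038



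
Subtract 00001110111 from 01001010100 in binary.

Method 1 - Direct subtraction (column by column from the right: bit − bit − borrow-in; if negative, add 2 and borrow 1 from the next column):
borrow: 01111111110
        01001010100
-       00001110111
-------------------
        00111011101

Method 2 - Add two's complement:
Two's complement of 00001110111: invert → 11110001000, add 1 → 11110001001
  01001010100
+ 11110001001
-------------
 100111011101  (end carry out of the top bit = 1)
Discarding the end carry: 00111011101
Decimal check:
  01001010100 = 512 + 64 + 16 + 4 = 596
  00001110111 = 64 + 32 + 16 + 4 + 2 + 1 = 119
  596 - 119 = 477, and 00111011101 = 256 + 128 + 64 + 16 + 8 + 4 + 1 = 477 ✓



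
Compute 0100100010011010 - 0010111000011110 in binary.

Method 1 - Direct subtraction (column by column from the right: bit − bit − borrow-in; if negative, add 2 and borrow 1 from the next column):
borrow: 0111110011111000
        0100100010011010
-       0010111000011110
------------------------
        0001101001111100

Method 2 - Add two's complement:
Two's complement of 0010111000011110: invert → 1101000111100001, add 1 → 1101000111100010
  0100100010011010
+ 1101000111100010
------------------
 10001101001111100  (end carry out of the top bit = 1)
Discarding the end carry: 0001101001111100
Decimal check:
  0100100010011010 = 16384 + 2048 + 128 + 16 + 8 + 2 = 18586
  0010111000011110 = 8192 + 2048 + 1024 + 512 + 16 + 8 + 4 + 2 = 11806
  18586 - 11806 = 6780, and 0001101001111100 = 4096 + 2048 + 512 + 64 + 32 + 16 + 8 + 4 = 6780 ✓



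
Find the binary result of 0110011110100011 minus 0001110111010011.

Method 1 - Direct subtraction (column by column from the right: bit − bit − borrow-in; if negative, add 2 and borrow 1 from the next column):
borrow: 0011001110100000
        0110011110100011
-       0001110111010011
------------------------
        0100100111010000

Method 2 - Add two's complement:
Two's complement of 0001110111010011: invert → 1110001000101100, add 1 → 1110001000101101
  0110011110100011
+ 1110001000101101
------------------
 10100100111010000  (end carry out of the top bit = 1)
Discarding the end carry: 0100100111010000
Decimal check:
  0110011110100011 = 16384 + 8192 + 1024 + 512 + 256 + 128 + 32 + 2 + 1 = 26531
  0001110111010011 = 4096 + 2048 + 1024 + 256 + 128 + 64 + 16 + 2 + 1 = 7635
  26531 - 7635 = 18896, and 0100100111010000 = 16384 + 2048 + 256 + 128 + 64 + 16 = 18896 ✓



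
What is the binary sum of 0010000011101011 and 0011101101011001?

Add column by column from the right: bit + bit + carry-in; write the sum mod 2, carry 1 when the sum is 2 or 3.
carry:  0100011111110110
        0010000011101011
+       0011101101011001
------------------------
       00101110001000100
(the carry out of the leftmost column, 0, becomes the leading bit)
Decimal check:
  0010000011101011 = 8192 + 128 + 64 + 32 + 8 + 2 + 1 = 8427
  0011101101011001 = 8192 + 4096 + 2048 + 512 + 256 + 64 + 16 + 8 + 1 = 15193
  8427 + 15193 = 23620, and 00101110001000100 = 16384 + 4096 + 2048 + 1024 + 64 + 4 = 23620 ✓



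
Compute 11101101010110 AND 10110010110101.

AND: 1 only when both bits are 1
  11101101010110
& 10110010110101
----------------
  10100000010100
Decimal: 15190 & 11445 = 10260



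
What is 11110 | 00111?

OR: 1 when either bit is 1
  11110
| 00111
-------
  11111
Decimal: 30 | 7 = 31



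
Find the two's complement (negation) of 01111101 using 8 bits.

Original: 01111101
Step 1 - Invert all bits: 10000010
Step 2 - Add 1: 10000011
Verification: 01111101 + 10000011 = 100000000; discarding the end carry (carry out of the top bit) leaves the 8-bit value 00000000, as required for x + (-x)



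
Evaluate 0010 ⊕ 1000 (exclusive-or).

XOR: 1 when bits differ
  0010
^ 1000
------
  1010
Decimal: 2 ^ 8 = 10



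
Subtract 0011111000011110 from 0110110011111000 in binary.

Method 1 - Direct subtraction (column by column from the right: bit − bit − borrow-in; if negative, add 2 and borrow 1 from the next column):
borrow: 0111110000111100
        0110110011111000
-       0011111000011110
------------------------
        0010111011011010

Method 2 - Add two's complement:
Two's complement of 0011111000011110: invert → 1100000111100001, add 1 → 1100000111100010
  0110110011111000
+ 1100000111100010
------------------
 10010111011011010  (end carry out of the top bit = 1)
Discarding the end carry: 0010111011011010
Decimal check:
  0110110011111000 = 16384 + 8192 + 2048 + 1024 + 128 + 64 + 32 + 16 + 8 = 27896
  0011111000011110 = 8192 + 4096 + 2048 + 1024 + 512 + 16 + 8 + 4 + 2 = 15902
  27896 - 15902 = 11994, and 0010111011011010 = 8192 + 2048 + 1024 + 512 + 128 + 64 + 16 + 8 + 2 = 11994 ✓



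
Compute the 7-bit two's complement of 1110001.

Original (sign bit 1, negative): 1110001
Step 1 - Invert all bits: 0001110
Step 2 - Add 1: 0001111
Verification: 1110001 + 0001111 = 10000000; discarding the end carry (carry out of the top bit) leaves the 7-bit value 0000000, as required for x + (-x)



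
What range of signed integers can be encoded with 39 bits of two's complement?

For 39-bit two's complement:
Minimum: -2^38 = -274877906944
Maximum: 2^38 - 1 = 274877906943



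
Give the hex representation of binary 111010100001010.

Group into 4-bit nibbles from right:
  0111 = 7
  0101 = 5
  0000 = 0
  1010 = A
Result: 750A



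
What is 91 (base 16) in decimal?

Expand by place value (powers of 16):
91 = 9 × 16^1 + 1 × 16^0
= 9 × 16 + 1 × 1
= 144 + 1
= 145



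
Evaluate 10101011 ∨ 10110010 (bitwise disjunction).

OR: 1 when either bit is 1
  10101011
| 10110010
----------
  10111011
Decimal: 171 | 178 = 187



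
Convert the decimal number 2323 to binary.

Using repeated division by 2:
2323 ÷ 2 = 1161 remainder 1
1161 ÷ 2 = 580 remainder 1
580 ÷ 2 = 290 remainder 0
290 ÷ 2 = 145 remainder 0
145 ÷ 2 = 72 remainder 1
72 ÷ 2 = 36 remainder 0
36 ÷ 2 = 18 remainder 0
18 ÷ 2 = 9 remainder 0
9 ÷ 2 = 4 remainder 1
4 ÷ 2 = 2 remainder 0
2 ÷ 2 = 1 remainder 0
1 ÷ 2 = 0 remainder 1
Reading remainders bottom to top: 100100010011



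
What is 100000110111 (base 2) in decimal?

Sum of powers of 2 for each 1-bit:
2^0 + 2^1 + 2^2 + 2^4 + 2^5 + 2^11
= 1 + 2 + 4 + 16 + 32 + 2048
= 2103



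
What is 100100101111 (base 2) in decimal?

Sum of powers of 2 for each 1-bit:
2^0 + 2^1 + 2^2 + 2^3 + 2^5 + 2^8 + 2^11
= 1 + 2 + 4 + 8 + 32 + 256 + 2048
= 2351



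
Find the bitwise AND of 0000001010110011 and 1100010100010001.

AND: 1 only when both bits are 1
  0000001010110011
& 1100010100010001
------------------
  0000000000010001
Decimal: 691 & 50449 = 17



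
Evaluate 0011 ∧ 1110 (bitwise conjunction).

AND: 1 only when both bits are 1
  0011
& 1110
------
  0010
Decimal: 3 & 14 = 2



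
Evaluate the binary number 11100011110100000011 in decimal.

Sum of powers of 2 for each 1-bit:
2^0 + 2^1 + 2^8 + 2^10 + 2^11 + 2^12 + 2^13 + 2^17 + 2^18 + 2^19
= 1 + 2 + 256 + 1024 + 2048 + 4096 + 8192 + 131072 + 262144 + 524288
= 933123



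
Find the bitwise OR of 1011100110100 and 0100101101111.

OR: 1 when either bit is 1
  1011100110100
| 0100101101111
---------------
  1111101111111
Decimal: 5940 | 2415 = 8063



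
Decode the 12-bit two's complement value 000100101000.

Binary: 000100101000
Sign bit: 0 (non-negative)
Read directly as an unsigned value:
000100101000 = 256 + 32 + 8 = 296
Value: 296



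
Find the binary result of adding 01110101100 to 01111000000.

Add column by column from the right: bit + bit + carry-in; write the sum mod 2, carry 1 when the sum is 2 or 3.
carry:  11100000000
        01110101100
+       01111000000
-------------------
       011101101100
(the carry out of the leftmost column, 0, becomes the leading bit)
Decimal check:
  01110101100 = 512 + 256 + 128 + 32 + 8 + 4 = 940
  01111000000 = 512 + 256 + 128 + 64 = 960
  940 + 960 = 1900, and 011101101100 = 1024 + 512 + 256 + 64 + 32 + 8 + 4 = 1900 ✓



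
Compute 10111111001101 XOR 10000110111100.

XOR: 1 when bits differ
  10111111001101
^ 10000110111100
----------------
  00111001110001
Decimal: 12237 ^ 8636 = 3697



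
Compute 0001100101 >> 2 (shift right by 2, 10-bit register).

Original: 0001100101 (decimal 101)
Shift right by 2 positions
Drop the 2 low bits; fill with zeros on the left
Result: 0000011001 (decimal 25)
Equivalent: 101 >> 2 = 101 ÷ 2^2 = 25



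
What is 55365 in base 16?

Using repeated division by 16 (digits 10–15 are A–F):
55365 ÷ 16 = 3460 remainder 5
3460 ÷ 16 = 216 remainder 4
216 ÷ 16 = 13 remainder 8
13 ÷ 16 = 0 remainder 13 (D)
Reading remainders bottom to top: D845



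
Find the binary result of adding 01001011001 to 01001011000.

Add column by column from the right: bit + bit + carry-in; write the sum mod 2, carry 1 when the sum is 2 or 3.
carry:  10010110000
        01001011001
+       01001011000
-------------------
       010010110001
(the carry out of the leftmost column, 0, becomes the leading bit)
Decimal check:
  01001011001 = 512 + 64 + 16 + 8 + 1 = 601
  01001011000 = 512 + 64 + 16 + 8 = 600
  601 + 600 = 1201, and 010010110001 = 1024 + 128 + 32 + 16 + 1 = 1201 ✓



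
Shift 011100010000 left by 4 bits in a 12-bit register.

Original: 011100010000 (decimal 1808)
Shift left by 4 positions
Append 4 zeros on the right and drop the 4 high bits that overflow the 12-bit width
Result: 000100000000 (decimal 256)
Equivalent: 1808 << 4 = 1808 × 2^4 = 28928, truncated to 12 bits = 256



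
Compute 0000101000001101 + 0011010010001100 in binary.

Add column by column from the right: bit + bit + carry-in; write the sum mod 2, carry 1 when the sum is 2 or 3.
carry:  0000000000011000
        0000101000001101
+       0011010010001100
------------------------
       00011111010011001
(the carry out of the leftmost column, 0, becomes the leading bit)
Decimal check:
  0000101000001101 = 2048 + 512 + 8 + 4 + 1 = 2573
  0011010010001100 = 8192 + 4096 + 1024 + 128 + 8 + 4 = 13452
  2573 + 13452 = 16025, and 00011111010011001 = 8192 + 4096 + 2048 + 1024 + 512 + 128 + 16 + 8 + 1 = 16025 ✓



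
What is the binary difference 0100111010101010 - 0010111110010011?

Method 1 - Direct subtraction (column by column from the right: bit − bit − borrow-in; if negative, add 2 and borrow 1 from the next column):
borrow: 0111111000101110
        0100111010101010
-       0010111110010011
------------------------
        0001111100010111

Method 2 - Add two's complement:
Two's complement of 0010111110010011: invert → 1101000001101100, add 1 → 1101000001101101
  0100111010101010
+ 1101000001101101
------------------
 10001111100010111  (end carry out of the top bit = 1)
Discarding the end carry: 0001111100010111
Decimal check:
  0100111010101010 = 16384 + 2048 + 1024 + 512 + 128 + 32 + 8 + 2 = 20138
  0010111110010011 = 8192 + 2048 + 1024 + 512 + 256 + 128 + 16 + 2 + 1 = 12179
  20138 - 12179 = 7959, and 0001111100010111 = 4096 + 2048 + 1024 + 512 + 256 + 16 + 4 + 2 + 1 = 7959 ✓



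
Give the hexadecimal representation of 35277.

Using repeated division by 16 (digits 10–15 are A–F):
35277 ÷ 16 = 2204 remainder 13 (D)
2204 ÷ 16 = 137 remainder 12 (C)
137 ÷ 16 = 8 remainder 9
8 ÷ 16 = 0 remainder 8
Reading remainders bottom to top: 89CD



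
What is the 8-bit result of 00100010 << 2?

Original: 00100010 (decimal 34)
Shift left by 2 positions
Append 2 zeros on the right
Result: 10001000 (decimal 136)
Equivalent: 34 << 2 = 34 × 2^2 = 136



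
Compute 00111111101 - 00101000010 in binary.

Method 1 - Direct subtraction (column by column from the right: bit − bit − borrow-in; if negative, add 2 and borrow 1 from the next column):
borrow: 00000000100
        00111111101
-       00101000010
-------------------
        00010111011

Method 2 - Add two's complement:
Two's complement of 00101000010: invert → 11010111101, add 1 → 11010111110
  00111111101
+ 11010111110
-------------
 100010111011  (end carry out of the top bit = 1)
Discarding the end carry: 00010111011
Decimal check:
  00111111101 = 256 + 128 + 64 + 32 + 16 + 8 + 4 + 1 = 509
  00101000010 = 256 + 64 + 2 = 322
  509 - 322 = 187, and 00010111011 = 128 + 32 + 16 + 8 + 2 + 1 = 187 ✓



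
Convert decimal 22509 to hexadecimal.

Using repeated division by 16 (digits 10–15 are A–F):
22509 ÷ 16 = 1406 remainder 13 (D)
1406 ÷ 16 = 87 remainder 14 (E)
87 ÷ 16 = 5 remainder 7
5 ÷ 16 = 0 remainder 5
Reading remainders bottom to top: 57ED



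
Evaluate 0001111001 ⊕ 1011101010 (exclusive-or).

XOR: 1 when bits differ
  0001111001
^ 1011101010
------------
  1010010011
Decimal: 121 ^ 746 = 659



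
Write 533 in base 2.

Using repeated division by 2:
533 ÷ 2 = 266 remainder 1
266 ÷ 2 = 133 remainder 0
133 ÷ 2 = 66 remainder 1
66 ÷ 2 = 33 remainder 0
33 ÷ 2 = 16 remainder 1
16 ÷ 2 = 8 remainder 0
8 ÷ 2 = 4 remainder 0
4 ÷ 2 = 2 remainder 0
2 ÷ 2 = 1 remainder 0
1 ÷ 2 = 0 remainder 1
Reading remainders bottom to top: 1000010101



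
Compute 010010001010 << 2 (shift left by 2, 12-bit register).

Original: 010010001010 (decimal 1162)
Shift left by 2 positions
Append 2 zeros on the right and drop the 2 high bits that overflow the 12-bit width
Result: 001000101000 (decimal 552)
Equivalent: 1162 << 2 = 1162 × 2^2 = 4648, truncated to 12 bits = 552



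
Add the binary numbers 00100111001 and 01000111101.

Add column by column from the right: bit + bit + carry-in; write the sum mod 2, carry 1 when the sum is 2 or 3.
carry:  00001110010
        00100111001
+       01000111101
-------------------
       001101110110
(the carry out of the leftmost column, 0, becomes the leading bit)
Decimal check:
  00100111001 = 256 + 32 + 16 + 8 + 1 = 313
  01000111101 = 512 + 32 + 16 + 8 + 4 + 1 = 573
  313 + 573 = 886, and 001101110110 = 512 + 256 + 64 + 32 + 16 + 4 + 2 = 886 ✓



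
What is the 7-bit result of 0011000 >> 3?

Original: 0011000 (decimal 24)
Shift right by 3 positions
Drop the 3 low bits; fill with zeros on the left
Result: 0000011 (decimal 3)
Equivalent: 24 >> 3 = 24 ÷ 2^3 = 3



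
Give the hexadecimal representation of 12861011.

Using repeated division by 16 (digits 10–15 are A–F):
12861011 ÷ 16 = 803813 remainder 3
803813 ÷ 16 = 50238 remainder 5
50238 ÷ 16 = 3139 remainder 14 (E)
3139 ÷ 16 = 196 remainder 3
196 ÷ 16 = 12 remainder 4
12 ÷ 16 = 0 remainder 12 (C)
Reading remainders bottom to top: C43E53



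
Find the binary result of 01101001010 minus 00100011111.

Method 1 - Direct subtraction (column by column from the right: bit − bit − borrow-in; if negative, add 2 and borrow 1 from the next column):
borrow: 00001111110
        01101001010
-       00100011111
-------------------
        01000101011

Method 2 - Add two's complement:
Two's complement of 00100011111: invert → 11011100000, add 1 → 11011100001
  01101001010
+ 11011100001
-------------
 101000101011  (end carry out of the top bit = 1)
Discarding the end carry: 01000101011
Decimal check:
  01101001010 = 512 + 256 + 64 + 8 + 2 = 842
  00100011111 = 256 + 16 + 8 + 4 + 2 + 1 = 287
  842 - 287 = 555, and 01000101011 = 512 + 32 + 8 + 2 + 1 = 555 ✓



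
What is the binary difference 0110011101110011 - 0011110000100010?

Method 1 - Direct subtraction (column by column from the right: bit − bit − borrow-in; if negative, add 2 and borrow 1 from the next column):
borrow: 0111000000000000
        0110011101110011
-       0011110000100010
------------------------
        0010101101010001

Method 2 - Add two's complement:
Two's complement of 0011110000100010: invert → 1100001111011101, add 1 → 1100001111011110
  0110011101110011
+ 1100001111011110
------------------
 10010101101010001  (end carry out of the top bit = 1)
Discarding the end carry: 0010101101010001
Decimal check:
  0110011101110011 = 16384 + 8192 + 1024 + 512 + 256 + 64 + 32 + 16 + 2 + 1 = 26483
  0011110000100010 = 8192 + 4096 + 2048 + 1024 + 32 + 2 = 15394
  26483 - 15394 = 11089, and 0010101101010001 = 8192 + 2048 + 512 + 256 + 64 + 16 + 1 = 11089 ✓



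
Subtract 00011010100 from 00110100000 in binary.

Method 1 - Direct subtraction (column by column from the right: bit − bit − borrow-in; if negative, add 2 and borrow 1 from the next column):
borrow: 00110111000
        00110100000
-       00011010100
-------------------
        00011001100

Method 2 - Add two's complement:
Two's complement of 00011010100: invert → 11100101011, add 1 → 11100101100
  00110100000
+ 11100101100
-------------
 100011001100  (end carry out of the top bit = 1)
Discarding the end carry: 00011001100
Decimal check:
  00110100000 = 256 + 128 + 32 = 416
  00011010100 = 128 + 64 + 16 + 4 = 212
  416 - 212 = 204, and 00011001100 = 128 + 64 + 8 + 4 = 204 ✓



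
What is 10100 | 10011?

OR: 1 when either bit is 1
  10100
| 10011
-------
  10111
Decimal: 20 | 19 = 23



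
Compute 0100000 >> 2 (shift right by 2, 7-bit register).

Original: 0100000 (decimal 32)
Shift right by 2 positions
Drop the 2 low bits; fill with zeros on the left
Result: 0001000 (decimal 8)
Equivalent: 32 >> 2 = 32 ÷ 2^2 = 8



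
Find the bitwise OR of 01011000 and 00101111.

OR: 1 when either bit is 1
  01011000
| 00101111
----------
  01111111
Decimal: 88 | 47 = 127



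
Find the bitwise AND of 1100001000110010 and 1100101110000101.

AND: 1 only when both bits are 1
  1100001000110010
& 1100101110000101
------------------
  1100001000000000
Decimal: 49714 & 52101 = 49664



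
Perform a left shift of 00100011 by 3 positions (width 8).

Original: 00100011 (decimal 35)
Shift left by 3 positions
Append 3 zeros on the right and drop the 3 high bits that overflow the 8-bit width
Result: 00011000 (decimal 24)
Equivalent: 35 << 3 = 35 × 2^3 = 280, truncated to 8 bits = 24



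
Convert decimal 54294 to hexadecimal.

Using repeated division by 16 (digits 10–15 are A–F):
54294 ÷ 16 = 3393 remainder 6
3393 ÷ 16 = 212 remainder 1
212 ÷ 16 = 13 remainder 4
13 ÷ 16 = 0 remainder 13 (D)
Reading remainders bottom to top: D416



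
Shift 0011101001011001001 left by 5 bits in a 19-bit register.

Original: 0011101001011001001 (decimal 119497)
Shift left by 5 positions
Append 5 zeros on the right and drop the 5 high bits that overflow the 19-bit width
Result: 0100101100100100000 (decimal 153888)
Equivalent: 119497 << 5 = 119497 × 2^5 = 3823904, truncated to 19 bits = 153888



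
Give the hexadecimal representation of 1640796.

Using repeated division by 16 (digits 10–15 are A–F):
1640796 ÷ 16 = 102549 remainder 12 (C)
102549 ÷ 16 = 6409 remainder 5
6409 ÷ 16 = 400 remainder 9
400 ÷ 16 = 25 remainder 0
25 ÷ 16 = 1 remainder 9
1 ÷ 16 = 0 remainder 1
Reading remainders bottom to top: 19095C



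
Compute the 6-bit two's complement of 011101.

Original: 011101
Step 1 - Invert all bits: 100010
Step 2 - Add 1: 100011
Verification: 011101 + 100011 = 1000000; discarding the end carry (carry out of the top bit) leaves the 6-bit value 000000, as required for x + (-x)



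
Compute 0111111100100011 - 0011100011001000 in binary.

Method 1 - Direct subtraction (column by column from the right: bit − bit − borrow-in; if negative, add 2 and borrow 1 from the next column):
borrow: 0000000110110000
        0111111100100011
-       0011100011001000
------------------------
        0100011001011011

Method 2 - Add two's complement:
Two's complement of 0011100011001000: invert → 1100011100110111, add 1 → 1100011100111000
  0111111100100011
+ 1100011100111000
------------------
 10100011001011011  (end carry out of the top bit = 1)
Discarding the end carry: 0100011001011011
Decimal check:
  0111111100100011 = 16384 + 8192 + 4096 + 2048 + 1024 + 512 + 256 + 32 + 2 + 1 = 32547
  0011100011001000 = 8192 + 4096 + 2048 + 128 + 64 + 8 = 14536
  32547 - 14536 = 18011, and 0100011001011011 = 16384 + 1024 + 512 + 64 + 16 + 8 + 2 + 1 = 18011 ✓



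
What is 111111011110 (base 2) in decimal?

Sum of powers of 2 for each 1-bit:
2^1 + 2^2 + 2^3 + 2^4 + 2^6 + 2^7 + 2^8 + 2^9 + 2^10 + 2^11
= 2 + 4 + 8 + 16 + 64 + 128 + 256 + 512 + 1024 + 2048
= 4062



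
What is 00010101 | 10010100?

OR: 1 when either bit is 1
  00010101
| 10010100
----------
  10010101
Decimal: 21 | 148 = 149



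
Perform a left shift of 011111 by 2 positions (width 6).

Original: 011111 (decimal 31)
Shift left by 2 positions
Append 2 zeros on the right and drop the 2 high bits that overflow the 6-bit width
Result: 111100 (decimal 60)
Equivalent: 31 << 2 = 31 × 2^2 = 124, truncated to 6 bits = 60



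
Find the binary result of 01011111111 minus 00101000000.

Method 1 - Direct subtraction (column by column from the right: bit − bit − borrow-in; if negative, add 2 and borrow 1 from the next column):
borrow: 01000000000
        01011111111
-       00101000000
-------------------
        00110111111

Method 2 - Add two's complement:
Two's complement of 00101000000: invert → 11010111111, add 1 → 11011000000
  01011111111
+ 11011000000
-------------
 100110111111  (end carry out of the top bit = 1)
Discarding the end carry: 00110111111
Decimal check:
  01011111111 = 512 + 128 + 64 + 32 + 16 + 8 + 4 + 2 + 1 = 767
  00101000000 = 256 + 64 = 320
  767 - 320 = 447, and 00110111111 = 256 + 128 + 32 + 16 + 8 + 4 + 2 + 1 = 447 ✓

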